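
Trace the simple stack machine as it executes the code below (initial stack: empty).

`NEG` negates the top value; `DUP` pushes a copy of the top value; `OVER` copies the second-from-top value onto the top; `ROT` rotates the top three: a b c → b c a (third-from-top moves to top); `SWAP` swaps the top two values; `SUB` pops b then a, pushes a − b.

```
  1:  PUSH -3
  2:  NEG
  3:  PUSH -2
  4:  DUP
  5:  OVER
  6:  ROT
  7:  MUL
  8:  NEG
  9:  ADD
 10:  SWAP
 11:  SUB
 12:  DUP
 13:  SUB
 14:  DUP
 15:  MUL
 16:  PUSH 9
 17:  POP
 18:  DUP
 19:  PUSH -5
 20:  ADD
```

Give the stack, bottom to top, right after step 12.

PUSH -3 : -3
NEG     : 3
PUSH -2 : 3 -2
DUP     : 3 -2 -2
OVER    : 3 -2 -2 -2
ROT     : 3 -2 -2 -2
MUL     : 3 -2 4
NEG     : 3 -2 -4
ADD     : 3 -6
SWAP    : -6 3
SUB     : -9
DUP     : -9 -9

[-9, -9]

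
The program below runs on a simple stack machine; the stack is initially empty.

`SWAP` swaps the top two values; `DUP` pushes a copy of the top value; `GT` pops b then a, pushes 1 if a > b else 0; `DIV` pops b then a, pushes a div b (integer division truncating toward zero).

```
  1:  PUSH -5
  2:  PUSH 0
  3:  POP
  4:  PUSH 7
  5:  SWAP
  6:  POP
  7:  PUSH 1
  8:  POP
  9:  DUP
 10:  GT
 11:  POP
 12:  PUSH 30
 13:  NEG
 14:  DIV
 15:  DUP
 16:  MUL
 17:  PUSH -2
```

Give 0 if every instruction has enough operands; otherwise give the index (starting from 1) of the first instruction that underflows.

PUSH -5 : [-5]
PUSH 0  : [-5, 0]
POP     : [-5]
PUSH 7  : [-5, 7]
SWAP    : [7, -5]
POP     : [7]
PUSH 1  : [7, 1]
POP     : [7]
DUP     : [7, 7]
GT      : [0]
POP     : []
PUSH 30 : [30]
NEG     : [-30]
DIV  — needs 2 operands, stack has 1 → underflow

14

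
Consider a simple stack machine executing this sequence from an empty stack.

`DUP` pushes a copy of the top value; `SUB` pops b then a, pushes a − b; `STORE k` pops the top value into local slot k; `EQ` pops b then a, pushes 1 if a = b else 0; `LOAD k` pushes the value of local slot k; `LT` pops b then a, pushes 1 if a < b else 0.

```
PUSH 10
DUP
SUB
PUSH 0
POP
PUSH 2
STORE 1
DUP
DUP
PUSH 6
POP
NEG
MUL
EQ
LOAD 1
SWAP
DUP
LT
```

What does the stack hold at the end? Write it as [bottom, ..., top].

[2, 0]

PUSH 10 -> 10
DUP     -> 10 10
SUB     -> 0
PUSH 0  -> 0 0
POP     -> 0
PUSH 2  -> 0 2
STORE 1 -> 0
DUP     -> 0 0
DUP     -> 0 0 0
PUSH 6  -> 0 0 0 6
POP     -> 0 0 0
NEG     -> 0 0 0
MUL     -> 0 0
EQ      -> 1
LOAD 1  -> 1 2
SWAP    -> 2 1
DUP     -> 2 1 1
LT      -> 2 0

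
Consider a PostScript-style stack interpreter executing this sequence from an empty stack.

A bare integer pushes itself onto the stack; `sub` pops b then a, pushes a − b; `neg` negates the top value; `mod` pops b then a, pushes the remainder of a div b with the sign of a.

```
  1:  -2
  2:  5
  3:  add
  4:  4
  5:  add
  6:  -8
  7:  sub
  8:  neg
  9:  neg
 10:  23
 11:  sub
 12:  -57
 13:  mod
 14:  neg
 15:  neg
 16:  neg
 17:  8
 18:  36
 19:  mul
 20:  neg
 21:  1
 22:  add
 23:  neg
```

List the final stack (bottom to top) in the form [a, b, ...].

-2   [-2]
5    [-2, 5]
add  [3]
4    [3, 4]
add  [7]
-8   [7, -8]
sub  [15]
neg  [-15]
neg  [15]
23   [15, 23]
sub  [-8]
-57  [-8, -57]
mod  [-8]
neg  [8]
neg  [-8]
neg  [8]
8    [8, 8]
36   [8, 8, 36]
mul  [8, 288]
neg  [8, -288]
1    [8, -288, 1]
add  [8, -287]
neg  [8, 287]

[8, 287]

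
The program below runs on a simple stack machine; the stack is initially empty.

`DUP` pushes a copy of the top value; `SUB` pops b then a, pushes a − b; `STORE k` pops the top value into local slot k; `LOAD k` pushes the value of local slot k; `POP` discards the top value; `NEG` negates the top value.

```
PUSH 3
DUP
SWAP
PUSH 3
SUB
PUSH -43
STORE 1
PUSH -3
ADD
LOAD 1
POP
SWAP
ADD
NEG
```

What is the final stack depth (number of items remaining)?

1

PUSH 3    [3]
DUP       [3, 3]
SWAP      [3, 3]
PUSH 3    [3, 3, 3]
SUB       [3, 0]
PUSH -43  [3, 0, -43]
STORE 1   [3, 0]
PUSH -3   [3, 0, -3]
ADD       [3, -3]
LOAD 1    [3, -3, -43]
POP       [3, -3]
SWAP      [-3, 3]
ADD       [0]
NEG       [0]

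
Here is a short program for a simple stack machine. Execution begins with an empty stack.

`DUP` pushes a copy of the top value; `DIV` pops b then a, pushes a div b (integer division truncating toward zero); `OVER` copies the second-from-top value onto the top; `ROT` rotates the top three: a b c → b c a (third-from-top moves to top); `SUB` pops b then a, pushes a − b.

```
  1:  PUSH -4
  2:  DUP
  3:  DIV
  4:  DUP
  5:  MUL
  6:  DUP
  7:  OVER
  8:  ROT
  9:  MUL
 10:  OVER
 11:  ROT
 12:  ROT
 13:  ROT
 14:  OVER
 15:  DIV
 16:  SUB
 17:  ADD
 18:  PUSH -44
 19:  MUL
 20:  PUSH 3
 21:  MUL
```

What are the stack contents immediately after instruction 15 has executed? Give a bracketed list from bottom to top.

[1, 1, 1]

PUSH -4  -4
DUP      -4 -4
DIV      1
DUP      1 1
MUL      1
DUP      1 1
OVER     1 1 1
ROT      1 1 1
MUL      1 1
OVER     1 1 1
ROT      1 1 1
ROT      1 1 1
ROT      1 1 1
OVER     1 1 1 1
DIV      1 1 1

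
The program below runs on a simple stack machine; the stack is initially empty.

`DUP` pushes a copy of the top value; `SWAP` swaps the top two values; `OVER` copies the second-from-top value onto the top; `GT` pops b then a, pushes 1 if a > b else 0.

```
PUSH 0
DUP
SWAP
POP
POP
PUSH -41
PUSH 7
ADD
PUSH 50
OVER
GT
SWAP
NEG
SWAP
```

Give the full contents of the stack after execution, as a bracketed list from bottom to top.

PUSH 0   → [0]
DUP      → [0, 0]
SWAP     → [0, 0]
POP      → [0]
POP      → []
PUSH -41 → [-41]
PUSH 7   → [-41, 7]
ADD      → [-34]
PUSH 50  → [-34, 50]
OVER     → [-34, 50, -34]
GT       → [-34, 1]
SWAP     → [1, -34]
NEG      → [1, 34]
SWAP     → [34, 1]

[34, 1]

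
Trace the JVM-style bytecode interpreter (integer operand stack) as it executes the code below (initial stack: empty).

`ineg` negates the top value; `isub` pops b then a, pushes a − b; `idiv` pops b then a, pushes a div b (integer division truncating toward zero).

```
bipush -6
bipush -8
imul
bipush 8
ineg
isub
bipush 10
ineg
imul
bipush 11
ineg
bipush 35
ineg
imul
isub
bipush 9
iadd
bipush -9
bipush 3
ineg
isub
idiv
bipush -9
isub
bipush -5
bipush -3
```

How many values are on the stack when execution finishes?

bipush -6 -> -6
bipush -8 -> -6 -8
imul      -> 48
bipush 8  -> 48 8
ineg      -> 48 -8
isub      -> 56
bipush 10 -> 56 10
ineg      -> 56 -10
imul      -> -560
bipush 11 -> -560 11
ineg      -> -560 -11
bipush 35 -> -560 -11 35
ineg      -> -560 -11 -35
imul      -> -560 385
isub      -> -945
bipush 9  -> -945 9
iadd      -> -936
bipush -9 -> -936 -9
bipush 3  -> -936 -9 3
ineg      -> -936 -9 -3
isub      -> -936 -6
idiv      -> 156
bipush -9 -> 156 -9
isub      -> 165
bipush -5 -> 165 -5
bipush -3 -> 165 -5 -3

3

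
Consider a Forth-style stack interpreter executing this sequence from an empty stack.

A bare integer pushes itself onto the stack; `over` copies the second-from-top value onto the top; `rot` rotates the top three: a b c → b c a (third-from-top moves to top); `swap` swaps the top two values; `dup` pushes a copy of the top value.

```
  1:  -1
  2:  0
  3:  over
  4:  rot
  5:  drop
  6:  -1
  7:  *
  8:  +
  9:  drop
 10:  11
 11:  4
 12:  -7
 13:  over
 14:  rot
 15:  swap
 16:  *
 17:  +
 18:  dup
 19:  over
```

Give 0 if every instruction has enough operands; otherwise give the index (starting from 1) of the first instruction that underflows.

0

-1   → [-1]
0    → [-1, 0]
over → [-1, 0, -1]
rot  → [0, -1, -1]
drop → [0, -1]
-1   → [0, -1, -1]
*    → [0, 1]
+    → [1]
drop → []
11   → [11]
4    → [11, 4]
-7   → [11, 4, -7]
over → [11, 4, -7, 4]
rot  → [11, -7, 4, 4]
swap → [11, -7, 4, 4]
*    → [11, -7, 16]
+    → [11, 9]
dup  → [11, 9, 9]
over → [11, 9, 9, 9]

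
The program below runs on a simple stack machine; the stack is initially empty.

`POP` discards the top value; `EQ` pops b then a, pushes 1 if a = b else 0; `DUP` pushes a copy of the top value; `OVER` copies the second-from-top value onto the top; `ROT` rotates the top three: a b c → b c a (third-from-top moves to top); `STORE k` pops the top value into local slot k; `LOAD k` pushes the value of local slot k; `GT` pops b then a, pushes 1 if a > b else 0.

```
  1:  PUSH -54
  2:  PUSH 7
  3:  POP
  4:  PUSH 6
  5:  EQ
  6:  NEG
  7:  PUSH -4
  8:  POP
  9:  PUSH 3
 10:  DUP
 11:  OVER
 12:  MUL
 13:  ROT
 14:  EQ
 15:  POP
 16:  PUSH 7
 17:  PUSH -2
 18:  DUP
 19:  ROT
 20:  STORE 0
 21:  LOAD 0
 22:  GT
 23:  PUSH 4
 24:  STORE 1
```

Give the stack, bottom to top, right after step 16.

PUSH -54 → -54
PUSH 7   → -54 7
POP      → -54
PUSH 6   → -54 6
EQ       → 0
NEG      → 0
PUSH -4  → 0 -4
POP      → 0
PUSH 3   → 0 3
DUP      → 0 3 3
OVER     → 0 3 3 3
MUL      → 0 3 9
ROT      → 3 9 0
EQ       → 3 0
POP      → 3
PUSH 7   → 3 7

[3, 7]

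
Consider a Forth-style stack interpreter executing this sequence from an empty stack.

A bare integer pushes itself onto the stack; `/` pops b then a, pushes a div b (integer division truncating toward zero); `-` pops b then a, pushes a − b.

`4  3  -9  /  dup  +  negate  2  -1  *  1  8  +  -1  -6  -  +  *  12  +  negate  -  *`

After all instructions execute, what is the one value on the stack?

4      -> [4]
3      -> [4, 3]
-9     -> [4, 3, -9]
/      -> [4, 0]
dup    -> [4, 0, 0]
+      -> [4, 0]
negate -> [4, 0]
2      -> [4, 0, 2]
-1     -> [4, 0, 2, -1]
*      -> [4, 0, -2]
1      -> [4, 0, -2, 1]
8      -> [4, 0, -2, 1, 8]
+      -> [4, 0, -2, 9]
-1     -> [4, 0, -2, 9, -1]
-6     -> [4, 0, -2, 9, -1, -6]
-      -> [4, 0, -2, 9, 5]
+      -> [4, 0, -2, 14]
*      -> [4, 0, -28]
12     -> [4, 0, -28, 12]
+      -> [4, 0, -16]
negate -> [4, 0, 16]
-      -> [4, -16]
*      -> [-64]

-64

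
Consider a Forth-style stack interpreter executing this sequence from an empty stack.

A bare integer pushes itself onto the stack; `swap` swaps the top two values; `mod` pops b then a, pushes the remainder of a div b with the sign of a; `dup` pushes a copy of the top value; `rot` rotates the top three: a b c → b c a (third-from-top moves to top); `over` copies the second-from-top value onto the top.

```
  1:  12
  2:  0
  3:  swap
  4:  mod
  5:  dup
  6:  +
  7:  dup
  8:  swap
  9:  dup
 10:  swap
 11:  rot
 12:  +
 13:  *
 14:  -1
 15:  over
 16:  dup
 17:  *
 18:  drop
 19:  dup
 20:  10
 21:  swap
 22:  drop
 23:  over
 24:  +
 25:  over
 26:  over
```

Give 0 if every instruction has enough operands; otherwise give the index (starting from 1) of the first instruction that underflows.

0

12   → [12]
0    → [12, 0]
swap → [0, 12]
mod  → [0]
dup  → [0, 0]
+    → [0]
dup  → [0, 0]
swap → [0, 0]
dup  → [0, 0, 0]
swap → [0, 0, 0]
rot  → [0, 0, 0]
+    → [0, 0]
*    → [0]
-1   → [0, -1]
over → [0, -1, 0]
dup  → [0, -1, 0, 0]
*    → [0, -1, 0]
drop → [0, -1]
dup  → [0, -1, -1]
10   → [0, -1, -1, 10]
swap → [0, -1, 10, -1]
drop → [0, -1, 10]
over → [0, -1, 10, -1]
+    → [0, -1, 9]
over → [0, -1, 9, -1]
over → [0, -1, 9, -1, 9]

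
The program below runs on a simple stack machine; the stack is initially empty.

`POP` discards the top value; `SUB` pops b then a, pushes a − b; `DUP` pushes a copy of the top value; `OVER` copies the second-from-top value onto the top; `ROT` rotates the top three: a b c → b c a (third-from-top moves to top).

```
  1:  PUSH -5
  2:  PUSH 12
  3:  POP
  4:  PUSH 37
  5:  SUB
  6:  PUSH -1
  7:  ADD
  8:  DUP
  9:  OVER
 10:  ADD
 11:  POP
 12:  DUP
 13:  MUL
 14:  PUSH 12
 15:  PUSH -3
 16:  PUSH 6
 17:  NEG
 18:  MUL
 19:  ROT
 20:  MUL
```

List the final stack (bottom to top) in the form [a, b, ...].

PUSH -5 : -5
PUSH 12 : -5 12
POP     : -5
PUSH 37 : -5 37
SUB     : -42
PUSH -1 : -42 -1
ADD     : -43
DUP     : -43 -43
OVER    : -43 -43 -43
ADD     : -43 -86
POP     : -43
DUP     : -43 -43
MUL     : 1849
PUSH 12 : 1849 12
PUSH -3 : 1849 12 -3
PUSH 6  : 1849 12 -3 6
NEG     : 1849 12 -3 -6
MUL     : 1849 12 18
ROT     : 12 18 1849
MUL     : 12 33282

[12, 33282]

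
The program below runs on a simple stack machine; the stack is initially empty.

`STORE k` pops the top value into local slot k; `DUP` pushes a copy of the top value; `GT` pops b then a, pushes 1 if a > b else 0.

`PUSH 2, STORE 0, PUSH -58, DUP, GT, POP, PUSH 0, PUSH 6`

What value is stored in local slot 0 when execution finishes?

PUSH 2    2
STORE 0   (empty)
PUSH -58  -58
DUP       -58 -58
GT        0
POP       (empty)
PUSH 0    0
PUSH 6    0 6

2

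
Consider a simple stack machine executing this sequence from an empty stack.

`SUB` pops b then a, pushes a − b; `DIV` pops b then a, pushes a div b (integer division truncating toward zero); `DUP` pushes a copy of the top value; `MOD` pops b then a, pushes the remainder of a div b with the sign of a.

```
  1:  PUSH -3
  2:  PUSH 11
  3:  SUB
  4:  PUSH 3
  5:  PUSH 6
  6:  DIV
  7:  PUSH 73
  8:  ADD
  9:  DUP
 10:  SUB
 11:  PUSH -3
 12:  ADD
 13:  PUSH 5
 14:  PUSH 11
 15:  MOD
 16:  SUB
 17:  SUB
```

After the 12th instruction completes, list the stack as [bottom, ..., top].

PUSH -3 → [-3]
PUSH 11 → [-3, 11]
SUB     → [-14]
PUSH 3  → [-14, 3]
PUSH 6  → [-14, 3, 6]
DIV     → [-14, 0]
PUSH 73 → [-14, 0, 73]
ADD     → [-14, 73]
DUP     → [-14, 73, 73]
SUB     → [-14, 0]
PUSH -3 → [-14, 0, -3]
ADD     → [-14, -3]

[-14, -3]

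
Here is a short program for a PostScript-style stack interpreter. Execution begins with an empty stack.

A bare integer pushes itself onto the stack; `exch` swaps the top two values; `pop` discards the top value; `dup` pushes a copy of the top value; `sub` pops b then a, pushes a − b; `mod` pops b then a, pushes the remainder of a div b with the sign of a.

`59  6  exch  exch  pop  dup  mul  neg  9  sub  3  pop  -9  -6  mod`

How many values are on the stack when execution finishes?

2

59   → [59]
6    → [59, 6]
exch → [6, 59]
exch → [59, 6]
pop  → [59]
dup  → [59, 59]
mul  → [3481]
neg  → [-3481]
9    → [-3481, 9]
sub  → [-3490]
3    → [-3490, 3]
pop  → [-3490]
-9   → [-3490, -9]
-6   → [-3490, -9, -6]
mod  → [-3490, -3]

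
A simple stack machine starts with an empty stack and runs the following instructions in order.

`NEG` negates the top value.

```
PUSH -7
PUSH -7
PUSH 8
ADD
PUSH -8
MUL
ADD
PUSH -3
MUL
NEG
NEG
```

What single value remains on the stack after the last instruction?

PUSH -7 : -7
PUSH -7 : -7 -7
PUSH 8  : -7 -7 8
ADD     : -7 1
PUSH -8 : -7 1 -8
MUL     : -7 -8
ADD     : -15
PUSH -3 : -15 -3
MUL     : 45
NEG     : -45
NEG     : 45

45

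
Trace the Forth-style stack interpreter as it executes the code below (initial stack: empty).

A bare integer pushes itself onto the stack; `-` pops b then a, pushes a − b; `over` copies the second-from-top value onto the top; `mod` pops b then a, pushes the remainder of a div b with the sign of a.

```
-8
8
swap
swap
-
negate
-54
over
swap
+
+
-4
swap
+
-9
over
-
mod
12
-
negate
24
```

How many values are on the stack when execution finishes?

2

-8     : [-8]
8      : [-8, 8]
swap   : [8, -8]
swap   : [-8, 8]
-      : [-16]
negate : [16]
-54    : [16, -54]
over   : [16, -54, 16]
swap   : [16, 16, -54]
+      : [16, -38]
+      : [-22]
-4     : [-22, -4]
swap   : [-4, -22]
+      : [-26]
-9     : [-26, -9]
over   : [-26, -9, -26]
-      : [-26, 17]
mod    : [-9]
12     : [-9, 12]
-      : [-21]
negate : [21]
24     : [21, 24]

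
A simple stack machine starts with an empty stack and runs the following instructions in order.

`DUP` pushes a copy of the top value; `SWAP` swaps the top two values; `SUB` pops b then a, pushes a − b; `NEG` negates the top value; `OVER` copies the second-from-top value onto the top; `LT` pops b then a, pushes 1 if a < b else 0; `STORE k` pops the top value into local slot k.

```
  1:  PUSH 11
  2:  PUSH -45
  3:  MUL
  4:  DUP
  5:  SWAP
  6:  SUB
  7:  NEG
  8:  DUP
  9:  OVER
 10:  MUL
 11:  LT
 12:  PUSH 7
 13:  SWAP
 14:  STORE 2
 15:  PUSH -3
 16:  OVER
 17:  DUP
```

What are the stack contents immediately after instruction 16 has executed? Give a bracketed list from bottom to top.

[7, -3, 7]

PUSH 11  -> [11]
PUSH -45 -> [11, -45]
MUL      -> [-495]
DUP      -> [-495, -495]
SWAP     -> [-495, -495]
SUB      -> [0]
NEG      -> [0]
DUP      -> [0, 0]
OVER     -> [0, 0, 0]
MUL      -> [0, 0]
LT       -> [0]
PUSH 7   -> [0, 7]
SWAP     -> [7, 0]
STORE 2  -> [7]
PUSH -3  -> [7, -3]
OVER     -> [7, -3, 7]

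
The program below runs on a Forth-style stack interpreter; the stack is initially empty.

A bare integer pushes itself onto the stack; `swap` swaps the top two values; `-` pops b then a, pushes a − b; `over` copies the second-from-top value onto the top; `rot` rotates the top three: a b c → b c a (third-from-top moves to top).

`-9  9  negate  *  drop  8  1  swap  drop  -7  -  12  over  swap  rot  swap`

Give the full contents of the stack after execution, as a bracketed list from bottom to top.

-9      -9
9       -9 9
negate  -9 -9
*       81
drop    (empty)
8       8
1       8 1
swap    1 8
drop    1
-7      1 -7
-       8
12      8 12
over    8 12 8
swap    8 8 12
rot     8 12 8
swap    8 8 12

[8, 8, 12]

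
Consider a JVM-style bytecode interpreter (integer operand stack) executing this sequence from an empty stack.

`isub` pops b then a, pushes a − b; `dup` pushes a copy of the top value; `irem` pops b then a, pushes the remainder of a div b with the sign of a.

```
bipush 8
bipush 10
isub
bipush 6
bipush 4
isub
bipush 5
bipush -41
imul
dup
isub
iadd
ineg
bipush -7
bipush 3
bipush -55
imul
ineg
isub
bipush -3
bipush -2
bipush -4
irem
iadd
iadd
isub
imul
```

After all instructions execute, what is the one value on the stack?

bipush 8   : [8]
bipush 10  : [8, 10]
isub       : [-2]
bipush 6   : [-2, 6]
bipush 4   : [-2, 6, 4]
isub       : [-2, 2]
bipush 5   : [-2, 2, 5]
bipush -41 : [-2, 2, 5, -41]
imul       : [-2, 2, -205]
dup        : [-2, 2, -205, -205]
isub       : [-2, 2, 0]
iadd       : [-2, 2]
ineg       : [-2, -2]
bipush -7  : [-2, -2, -7]
bipush 3   : [-2, -2, -7, 3]
bipush -55 : [-2, -2, -7, 3, -55]
imul       : [-2, -2, -7, -165]
ineg       : [-2, -2, -7, 165]
isub       : [-2, -2, -172]
bipush -3  : [-2, -2, -172, -3]
bipush -2  : [-2, -2, -172, -3, -2]
bipush -4  : [-2, -2, -172, -3, -2, -4]
irem       : [-2, -2, -172, -3, -2]
iadd       : [-2, -2, -172, -5]
iadd       : [-2, -2, -177]
isub       : [-2, 175]
imul       : [-350]

-350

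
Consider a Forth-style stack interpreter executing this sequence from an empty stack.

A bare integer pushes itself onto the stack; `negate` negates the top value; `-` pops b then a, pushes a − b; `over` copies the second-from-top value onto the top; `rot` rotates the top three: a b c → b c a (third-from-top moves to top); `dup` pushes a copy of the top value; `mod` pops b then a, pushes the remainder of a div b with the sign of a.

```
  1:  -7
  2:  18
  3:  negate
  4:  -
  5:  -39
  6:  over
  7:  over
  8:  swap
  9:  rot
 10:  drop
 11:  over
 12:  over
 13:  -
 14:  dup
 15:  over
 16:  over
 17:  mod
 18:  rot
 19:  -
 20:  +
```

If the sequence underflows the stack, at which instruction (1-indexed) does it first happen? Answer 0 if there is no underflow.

-7     : [-7]
18     : [-7, 18]
negate : [-7, -18]
-      : [11]
-39    : [11, -39]
over   : [11, -39, 11]
over   : [11, -39, 11, -39]
swap   : [11, -39, -39, 11]
rot    : [11, -39, 11, -39]
drop   : [11, -39, 11]
over   : [11, -39, 11, -39]
over   : [11, -39, 11, -39, 11]
-      : [11, -39, 11, -50]
dup    : [11, -39, 11, -50, -50]
over   : [11, -39, 11, -50, -50, -50]
over   : [11, -39, 11, -50, -50, -50, -50]
mod    : [11, -39, 11, -50, -50, 0]
rot    : [11, -39, 11, -50, 0, -50]
-      : [11, -39, 11, -50, 50]
+      : [11, -39, 11, 0]

0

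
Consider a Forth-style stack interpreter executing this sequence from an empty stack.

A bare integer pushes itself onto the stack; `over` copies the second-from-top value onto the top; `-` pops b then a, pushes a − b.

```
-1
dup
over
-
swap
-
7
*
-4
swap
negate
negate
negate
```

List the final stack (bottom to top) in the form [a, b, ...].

-1      [-1]
dup     [-1, -1]
over    [-1, -1, -1]
-       [-1, 0]
swap    [0, -1]
-       [1]
7       [1, 7]
*       [7]
-4      [7, -4]
swap    [-4, 7]
negate  [-4, -7]
negate  [-4, 7]
negate  [-4, -7]

[-4, -7]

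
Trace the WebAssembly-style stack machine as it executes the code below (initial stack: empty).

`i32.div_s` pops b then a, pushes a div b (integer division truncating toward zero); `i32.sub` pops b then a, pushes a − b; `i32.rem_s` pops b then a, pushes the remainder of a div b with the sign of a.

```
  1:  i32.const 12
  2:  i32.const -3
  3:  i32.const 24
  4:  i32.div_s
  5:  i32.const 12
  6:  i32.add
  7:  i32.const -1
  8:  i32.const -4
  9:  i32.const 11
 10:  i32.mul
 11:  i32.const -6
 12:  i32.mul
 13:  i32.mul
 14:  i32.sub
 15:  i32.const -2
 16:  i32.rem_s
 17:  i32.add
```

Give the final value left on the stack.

i32.const 12  12
i32.const -3  12 -3
i32.const 24  12 -3 24
i32.div_s     12 0
i32.const 12  12 0 12
i32.add       12 12
i32.const -1  12 12 -1
i32.const -4  12 12 -1 -4
i32.const 11  12 12 -1 -4 11
i32.mul       12 12 -1 -44
i32.const -6  12 12 -1 -44 -6
i32.mul       12 12 -1 264
i32.mul       12 12 -264
i32.sub       12 276
i32.const -2  12 276 -2
i32.rem_s     12 0
i32.add       12

12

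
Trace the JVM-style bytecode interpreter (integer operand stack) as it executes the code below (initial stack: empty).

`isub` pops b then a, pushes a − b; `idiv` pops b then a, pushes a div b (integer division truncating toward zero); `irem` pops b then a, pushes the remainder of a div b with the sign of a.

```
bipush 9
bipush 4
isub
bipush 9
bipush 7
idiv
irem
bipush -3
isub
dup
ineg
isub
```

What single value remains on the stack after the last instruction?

bipush 9  : [9]
bipush 4  : [9, 4]
isub      : [5]
bipush 9  : [5, 9]
bipush 7  : [5, 9, 7]
idiv      : [5, 1]
irem      : [0]
bipush -3 : [0, -3]
isub      : [3]
dup       : [3, 3]
ineg      : [3, -3]
isub      : [6]

6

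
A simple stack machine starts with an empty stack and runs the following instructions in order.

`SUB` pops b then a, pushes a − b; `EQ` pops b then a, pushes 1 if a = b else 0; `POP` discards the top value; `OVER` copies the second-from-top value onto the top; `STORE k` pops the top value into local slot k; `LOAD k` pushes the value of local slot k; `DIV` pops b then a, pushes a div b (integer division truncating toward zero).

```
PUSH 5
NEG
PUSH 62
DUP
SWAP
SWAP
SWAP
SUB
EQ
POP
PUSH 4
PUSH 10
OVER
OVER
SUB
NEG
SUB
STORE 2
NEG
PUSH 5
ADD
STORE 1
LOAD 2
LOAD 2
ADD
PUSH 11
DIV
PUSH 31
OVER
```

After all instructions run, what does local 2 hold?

4

PUSH 5   [5]
NEG      [-5]
PUSH 62  [-5, 62]
DUP      [-5, 62, 62]
SWAP     [-5, 62, 62]
SWAP     [-5, 62, 62]
SWAP     [-5, 62, 62]
SUB      [-5, 0]
EQ       [0]
POP      []
PUSH 4   [4]
PUSH 10  [4, 10]
OVER     [4, 10, 4]
OVER     [4, 10, 4, 10]
SUB      [4, 10, -6]
NEG      [4, 10, 6]
SUB      [4, 4]
STORE 2  [4]
NEG      [-4]
PUSH 5   [-4, 5]
ADD      [1]
STORE 1  []
LOAD 2   [4]
LOAD 2   [4, 4]
ADD      [8]
PUSH 11  [8, 11]
DIV      [0]
PUSH 31  [0, 31]
OVER     [0, 31, 0]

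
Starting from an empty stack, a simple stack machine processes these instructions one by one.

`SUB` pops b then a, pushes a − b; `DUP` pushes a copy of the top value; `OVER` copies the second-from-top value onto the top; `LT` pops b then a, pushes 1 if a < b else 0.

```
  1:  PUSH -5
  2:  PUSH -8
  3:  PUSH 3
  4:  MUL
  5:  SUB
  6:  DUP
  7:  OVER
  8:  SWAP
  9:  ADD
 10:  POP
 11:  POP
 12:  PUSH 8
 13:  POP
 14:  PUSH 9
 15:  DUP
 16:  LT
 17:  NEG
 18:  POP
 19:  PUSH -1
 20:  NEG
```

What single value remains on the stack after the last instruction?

PUSH -5 -> -5
PUSH -8 -> -5 -8
PUSH 3  -> -5 -8 3
MUL     -> -5 -24
SUB     -> 19
DUP     -> 19 19
OVER    -> 19 19 19
SWAP    -> 19 19 19
ADD     -> 19 38
POP     -> 19
POP     -> (empty)
PUSH 8  -> 8
POP     -> (empty)
PUSH 9  -> 9
DUP     -> 9 9
LT      -> 0
NEG     -> 0
POP     -> (empty)
PUSH -1 -> -1
NEG     -> 1

1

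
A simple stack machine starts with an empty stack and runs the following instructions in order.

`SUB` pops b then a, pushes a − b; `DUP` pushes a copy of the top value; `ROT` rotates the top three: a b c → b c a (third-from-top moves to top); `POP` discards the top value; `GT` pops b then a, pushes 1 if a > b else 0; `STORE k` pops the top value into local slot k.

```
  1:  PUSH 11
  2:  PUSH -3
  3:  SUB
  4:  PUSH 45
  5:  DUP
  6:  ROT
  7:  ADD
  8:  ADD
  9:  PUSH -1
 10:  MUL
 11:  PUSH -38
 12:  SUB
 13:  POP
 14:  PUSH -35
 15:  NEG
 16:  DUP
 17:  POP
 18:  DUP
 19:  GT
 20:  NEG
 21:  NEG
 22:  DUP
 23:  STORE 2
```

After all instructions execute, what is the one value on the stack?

0

PUSH 11  → [11]
PUSH -3  → [11, -3]
SUB      → [14]
PUSH 45  → [14, 45]
DUP      → [14, 45, 45]
ROT      → [45, 45, 14]
ADD      → [45, 59]
ADD      → [104]
PUSH -1  → [104, -1]
MUL      → [-104]
PUSH -38 → [-104, -38]
SUB      → [-66]
POP      → []
PUSH -35 → [-35]
NEG      → [35]
DUP      → [35, 35]
POP      → [35]
DUP      → [35, 35]
GT       → [0]
NEG      → [0]
NEG      → [0]
DUP      → [0, 0]
STORE 2  → [0]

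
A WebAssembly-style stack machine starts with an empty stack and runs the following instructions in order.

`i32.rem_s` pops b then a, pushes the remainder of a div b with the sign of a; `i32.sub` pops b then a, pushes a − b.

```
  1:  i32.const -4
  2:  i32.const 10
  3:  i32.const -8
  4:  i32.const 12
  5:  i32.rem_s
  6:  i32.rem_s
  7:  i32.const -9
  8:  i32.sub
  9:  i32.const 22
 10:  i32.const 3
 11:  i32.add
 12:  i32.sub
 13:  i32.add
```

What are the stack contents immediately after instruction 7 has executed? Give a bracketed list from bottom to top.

i32.const -4 → -4
i32.const 10 → -4 10
i32.const -8 → -4 10 -8
i32.const 12 → -4 10 -8 12
i32.rem_s    → -4 10 -8
i32.rem_s    → -4 2
i32.const -9 → -4 2 -9

[-4, 2, -9]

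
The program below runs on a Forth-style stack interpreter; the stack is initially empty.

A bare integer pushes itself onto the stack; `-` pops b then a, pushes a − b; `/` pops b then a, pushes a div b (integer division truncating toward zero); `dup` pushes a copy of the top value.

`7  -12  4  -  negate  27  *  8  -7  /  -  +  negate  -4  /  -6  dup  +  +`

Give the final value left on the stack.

7      -> 7
-12    -> 7 -12
4      -> 7 -12 4
-      -> 7 -16
negate -> 7 16
27     -> 7 16 27
*      -> 7 432
8      -> 7 432 8
-7     -> 7 432 8 -7
/      -> 7 432 -1
-      -> 7 433
+      -> 440
negate -> -440
-4     -> -440 -4
/      -> 110
-6     -> 110 -6
dup    -> 110 -6 -6
+      -> 110 -12
+      -> 98

98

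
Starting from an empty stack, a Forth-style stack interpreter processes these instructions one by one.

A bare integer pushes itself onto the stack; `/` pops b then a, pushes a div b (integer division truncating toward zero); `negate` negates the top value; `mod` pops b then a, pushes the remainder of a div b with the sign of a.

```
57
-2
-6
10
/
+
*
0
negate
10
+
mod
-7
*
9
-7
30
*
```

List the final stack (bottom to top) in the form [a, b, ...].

[28, 9, -210]

57      57
-2      57 -2
-6      57 -2 -6
10      57 -2 -6 10
/       57 -2 0
+       57 -2
*       -114
0       -114 0
negate  -114 0
10      -114 0 10
+       -114 10
mod     -4
-7      -4 -7
*       28
9       28 9
-7      28 9 -7
30      28 9 -7 30
*       28 9 -210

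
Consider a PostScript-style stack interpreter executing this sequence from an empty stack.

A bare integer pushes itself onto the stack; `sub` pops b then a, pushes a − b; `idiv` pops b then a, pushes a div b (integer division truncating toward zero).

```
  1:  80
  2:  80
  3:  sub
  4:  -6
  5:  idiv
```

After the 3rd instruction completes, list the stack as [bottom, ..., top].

80  : 80
80  : 80 80
sub : 0

[0]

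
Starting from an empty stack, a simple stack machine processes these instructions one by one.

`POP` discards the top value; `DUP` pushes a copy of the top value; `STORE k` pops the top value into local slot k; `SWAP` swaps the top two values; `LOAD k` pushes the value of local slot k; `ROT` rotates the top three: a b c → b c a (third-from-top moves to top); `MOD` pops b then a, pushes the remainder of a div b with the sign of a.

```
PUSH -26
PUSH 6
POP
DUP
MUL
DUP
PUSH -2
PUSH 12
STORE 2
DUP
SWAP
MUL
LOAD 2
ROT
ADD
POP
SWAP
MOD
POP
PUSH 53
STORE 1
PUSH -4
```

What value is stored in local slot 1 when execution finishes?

53

PUSH -26 : -26
PUSH 6   : -26 6
POP      : -26
DUP      : -26 -26
MUL      : 676
DUP      : 676 676
PUSH -2  : 676 676 -2
PUSH 12  : 676 676 -2 12
STORE 2  : 676 676 -2
DUP      : 676 676 -2 -2
SWAP     : 676 676 -2 -2
MUL      : 676 676 4
LOAD 2   : 676 676 4 12
ROT      : 676 4 12 676
ADD      : 676 4 688
POP      : 676 4
SWAP     : 4 676
MOD      : 4
POP      : (empty)
PUSH 53  : 53
STORE 1  : (empty)
PUSH -4  : -4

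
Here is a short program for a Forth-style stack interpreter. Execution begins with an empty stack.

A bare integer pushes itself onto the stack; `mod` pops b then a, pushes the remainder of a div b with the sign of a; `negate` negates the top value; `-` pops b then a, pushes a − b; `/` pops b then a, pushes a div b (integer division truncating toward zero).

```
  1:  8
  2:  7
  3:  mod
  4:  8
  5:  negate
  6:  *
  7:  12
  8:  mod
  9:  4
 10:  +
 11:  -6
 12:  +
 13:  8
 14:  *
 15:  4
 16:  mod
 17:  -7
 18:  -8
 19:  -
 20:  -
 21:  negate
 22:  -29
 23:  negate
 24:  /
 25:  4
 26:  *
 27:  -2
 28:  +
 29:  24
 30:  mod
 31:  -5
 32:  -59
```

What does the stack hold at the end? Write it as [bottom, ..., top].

8      : 8
7      : 8 7
mod    : 1
8      : 1 8
negate : 1 -8
*      : -8
12     : -8 12
mod    : -8
4      : -8 4
+      : -4
-6     : -4 -6
+      : -10
8      : -10 8
*      : -80
4      : -80 4
mod    : 0
-7     : 0 -7
-8     : 0 -7 -8
-      : 0 1
-      : -1
negate : 1
-29    : 1 -29
negate : 1 29
/      : 0
4      : 0 4
*      : 0
-2     : 0 -2
+      : -2
24     : -2 24
mod    : -2
-5     : -2 -5
-59    : -2 -5 -59

[-2, -5, -59]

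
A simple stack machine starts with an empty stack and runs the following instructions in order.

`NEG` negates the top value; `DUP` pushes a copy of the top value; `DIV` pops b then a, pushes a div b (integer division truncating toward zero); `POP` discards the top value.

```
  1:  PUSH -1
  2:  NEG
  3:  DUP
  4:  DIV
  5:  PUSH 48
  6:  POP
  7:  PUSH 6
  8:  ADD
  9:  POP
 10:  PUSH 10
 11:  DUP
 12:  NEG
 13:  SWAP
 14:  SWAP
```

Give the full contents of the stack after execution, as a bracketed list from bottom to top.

PUSH -1 : -1
NEG     : 1
DUP     : 1 1
DIV     : 1
PUSH 48 : 1 48
POP     : 1
PUSH 6  : 1 6
ADD     : 7
POP     : (empty)
PUSH 10 : 10
DUP     : 10 10
NEG     : 10 -10
SWAP    : -10 10
SWAP    : 10 -10

[10, -10]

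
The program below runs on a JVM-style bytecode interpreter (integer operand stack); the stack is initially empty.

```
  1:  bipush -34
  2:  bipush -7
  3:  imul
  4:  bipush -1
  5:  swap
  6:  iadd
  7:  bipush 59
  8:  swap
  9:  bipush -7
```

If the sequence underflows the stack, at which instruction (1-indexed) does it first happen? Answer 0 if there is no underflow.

bipush -34 -> [-34]
bipush -7  -> [-34, -7]
imul       -> [238]
bipush -1  -> [238, -1]
swap       -> [-1, 238]
iadd       -> [237]
bipush 59  -> [237, 59]
swap       -> [59, 237]
bipush -7  -> [59, 237, -7]

0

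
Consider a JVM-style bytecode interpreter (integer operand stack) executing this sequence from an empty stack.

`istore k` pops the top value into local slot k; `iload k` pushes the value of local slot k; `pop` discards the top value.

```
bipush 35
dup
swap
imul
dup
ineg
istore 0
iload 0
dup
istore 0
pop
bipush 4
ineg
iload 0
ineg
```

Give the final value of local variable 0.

bipush 35  [35]
dup        [35, 35]
swap       [35, 35]
imul       [1225]
dup        [1225, 1225]
ineg       [1225, -1225]
istore 0   [1225]
iload 0    [1225, -1225]
dup        [1225, -1225, -1225]
istore 0   [1225, -1225]
pop        [1225]
bipush 4   [1225, 4]
ineg       [1225, -4]
iload 0    [1225, -4, -1225]
ineg       [1225, -4, 1225]

-1225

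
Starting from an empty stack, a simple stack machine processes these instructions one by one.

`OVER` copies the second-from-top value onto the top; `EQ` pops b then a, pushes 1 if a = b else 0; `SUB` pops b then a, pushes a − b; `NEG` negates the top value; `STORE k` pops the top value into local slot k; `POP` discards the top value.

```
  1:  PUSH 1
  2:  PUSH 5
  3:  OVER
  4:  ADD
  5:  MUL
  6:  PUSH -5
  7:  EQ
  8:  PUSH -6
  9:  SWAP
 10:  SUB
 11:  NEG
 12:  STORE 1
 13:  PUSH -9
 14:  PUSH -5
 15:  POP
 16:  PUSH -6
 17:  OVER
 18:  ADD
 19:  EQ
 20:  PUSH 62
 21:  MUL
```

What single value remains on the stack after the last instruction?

PUSH 1  -> 1
PUSH 5  -> 1 5
OVER    -> 1 5 1
ADD     -> 1 6
MUL     -> 6
PUSH -5 -> 6 -5
EQ      -> 0
PUSH -6 -> 0 -6
SWAP    -> -6 0
SUB     -> -6
NEG     -> 6
STORE 1 -> (empty)
PUSH -9 -> -9
PUSH -5 -> -9 -5
POP     -> -9
PUSH -6 -> -9 -6
OVER    -> -9 -6 -9
ADD     -> -9 -15
EQ      -> 0
PUSH 62 -> 0 62
MUL     -> 0

0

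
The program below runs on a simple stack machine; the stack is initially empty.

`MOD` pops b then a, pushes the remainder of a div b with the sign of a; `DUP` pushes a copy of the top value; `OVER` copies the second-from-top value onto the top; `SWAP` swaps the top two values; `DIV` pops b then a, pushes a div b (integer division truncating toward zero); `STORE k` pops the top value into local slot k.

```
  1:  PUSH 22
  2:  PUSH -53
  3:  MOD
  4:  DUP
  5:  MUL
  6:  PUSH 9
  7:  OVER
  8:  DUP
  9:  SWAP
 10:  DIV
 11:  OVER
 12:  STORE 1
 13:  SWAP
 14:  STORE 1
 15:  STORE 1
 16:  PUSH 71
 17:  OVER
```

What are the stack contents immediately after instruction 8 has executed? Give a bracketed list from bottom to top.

[484, 9, 484, 484]

PUSH 22  → [22]
PUSH -53 → [22, -53]
MOD      → [22]
DUP      → [22, 22]
MUL      → [484]
PUSH 9   → [484, 9]
OVER     → [484, 9, 484]
DUP      → [484, 9, 484, 484]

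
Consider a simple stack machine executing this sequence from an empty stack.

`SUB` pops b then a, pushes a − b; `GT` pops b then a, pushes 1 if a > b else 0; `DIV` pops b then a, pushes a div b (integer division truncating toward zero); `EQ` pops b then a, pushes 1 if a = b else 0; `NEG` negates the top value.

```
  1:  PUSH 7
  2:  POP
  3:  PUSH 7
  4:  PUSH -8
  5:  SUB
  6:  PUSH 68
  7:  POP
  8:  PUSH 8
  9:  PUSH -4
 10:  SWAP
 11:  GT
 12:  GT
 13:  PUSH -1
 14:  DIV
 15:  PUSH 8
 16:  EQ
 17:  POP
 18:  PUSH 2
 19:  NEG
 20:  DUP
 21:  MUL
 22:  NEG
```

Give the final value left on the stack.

PUSH 7   [7]
POP      []
PUSH 7   [7]
PUSH -8  [7, -8]
SUB      [15]
PUSH 68  [15, 68]
POP      [15]
PUSH 8   [15, 8]
PUSH -4  [15, 8, -4]
SWAP     [15, -4, 8]
GT       [15, 0]
GT       [1]
PUSH -1  [1, -1]
DIV      [-1]
PUSH 8   [-1, 8]
EQ       [0]
POP      []
PUSH 2   [2]
NEG      [-2]
DUP      [-2, -2]
MUL      [4]
NEG      [-4]

-4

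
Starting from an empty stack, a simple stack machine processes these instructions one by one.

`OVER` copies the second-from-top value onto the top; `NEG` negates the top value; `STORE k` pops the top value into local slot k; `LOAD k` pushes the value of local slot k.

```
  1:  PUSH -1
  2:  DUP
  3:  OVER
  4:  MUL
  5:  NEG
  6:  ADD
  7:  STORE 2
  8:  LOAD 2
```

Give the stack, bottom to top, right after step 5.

[-1, -1]

PUSH -1 : -1
DUP     : -1 -1
OVER    : -1 -1 -1
MUL     : -1 1
NEG     : -1 -1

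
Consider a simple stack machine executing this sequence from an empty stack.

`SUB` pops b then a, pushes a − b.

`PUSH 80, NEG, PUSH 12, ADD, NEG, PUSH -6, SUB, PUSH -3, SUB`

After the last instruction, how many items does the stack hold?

1

PUSH 80 -> [80]
NEG     -> [-80]
PUSH 12 -> [-80, 12]
ADD     -> [-68]
NEG     -> [68]
PUSH -6 -> [68, -6]
SUB     -> [74]
PUSH -3 -> [74, -3]
SUB     -> [77]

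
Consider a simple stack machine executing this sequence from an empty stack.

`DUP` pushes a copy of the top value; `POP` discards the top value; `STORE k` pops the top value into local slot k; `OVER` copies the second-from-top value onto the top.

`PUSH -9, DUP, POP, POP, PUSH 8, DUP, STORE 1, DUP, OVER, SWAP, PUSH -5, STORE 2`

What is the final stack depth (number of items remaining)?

PUSH -9  [-9]
DUP      [-9, -9]
POP      [-9]
POP      []
PUSH 8   [8]
DUP      [8, 8]
STORE 1  [8]
DUP      [8, 8]
OVER     [8, 8, 8]
SWAP     [8, 8, 8]
PUSH -5  [8, 8, 8, -5]
STORE 2  [8, 8, 8]

3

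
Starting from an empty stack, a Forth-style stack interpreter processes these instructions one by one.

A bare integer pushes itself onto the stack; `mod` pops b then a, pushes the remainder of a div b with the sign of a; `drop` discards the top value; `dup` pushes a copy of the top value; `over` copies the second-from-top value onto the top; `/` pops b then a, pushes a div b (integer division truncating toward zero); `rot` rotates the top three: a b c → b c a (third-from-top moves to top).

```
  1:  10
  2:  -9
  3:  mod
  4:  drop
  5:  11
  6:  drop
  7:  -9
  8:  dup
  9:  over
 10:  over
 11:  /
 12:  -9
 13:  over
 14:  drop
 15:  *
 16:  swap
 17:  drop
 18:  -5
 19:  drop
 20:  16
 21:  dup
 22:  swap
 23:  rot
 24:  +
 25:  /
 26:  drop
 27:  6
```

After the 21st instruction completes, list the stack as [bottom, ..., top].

[-9, -9, 16, 16]

10   : [10]
-9   : [10, -9]
mod  : [1]
drop : []
11   : [11]
drop : []
-9   : [-9]
dup  : [-9, -9]
over : [-9, -9, -9]
over : [-9, -9, -9, -9]
/    : [-9, -9, 1]
-9   : [-9, -9, 1, -9]
over : [-9, -9, 1, -9, 1]
drop : [-9, -9, 1, -9]
*    : [-9, -9, -9]
swap : [-9, -9, -9]
drop : [-9, -9]
-5   : [-9, -9, -5]
drop : [-9, -9]
16   : [-9, -9, 16]
dup  : [-9, -9, 16, 16]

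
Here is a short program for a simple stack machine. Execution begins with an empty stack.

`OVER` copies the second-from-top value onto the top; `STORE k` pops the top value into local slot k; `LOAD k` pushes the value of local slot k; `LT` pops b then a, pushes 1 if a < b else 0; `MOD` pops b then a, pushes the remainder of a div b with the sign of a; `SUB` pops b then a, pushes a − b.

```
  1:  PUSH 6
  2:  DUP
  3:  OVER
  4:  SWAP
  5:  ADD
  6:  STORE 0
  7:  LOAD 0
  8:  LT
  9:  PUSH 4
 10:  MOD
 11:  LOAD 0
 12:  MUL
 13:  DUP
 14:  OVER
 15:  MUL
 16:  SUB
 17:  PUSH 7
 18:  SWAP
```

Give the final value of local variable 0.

PUSH 6  : [6]
DUP     : [6, 6]
OVER    : [6, 6, 6]
SWAP    : [6, 6, 6]
ADD     : [6, 12]
STORE 0 : [6]
LOAD 0  : [6, 12]
LT      : [1]
PUSH 4  : [1, 4]
MOD     : [1]
LOAD 0  : [1, 12]
MUL     : [12]
DUP     : [12, 12]
OVER    : [12, 12, 12]
MUL     : [12, 144]
SUB     : [-132]
PUSH 7  : [-132, 7]
SWAP    : [7, -132]

12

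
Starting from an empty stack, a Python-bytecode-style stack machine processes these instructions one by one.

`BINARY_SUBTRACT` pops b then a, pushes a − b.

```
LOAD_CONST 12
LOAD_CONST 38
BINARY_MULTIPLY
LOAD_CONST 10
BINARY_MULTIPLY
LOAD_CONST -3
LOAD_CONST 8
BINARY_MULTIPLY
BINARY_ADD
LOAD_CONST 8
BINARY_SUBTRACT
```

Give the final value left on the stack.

4528

LOAD_CONST 12   → [12]
LOAD_CONST 38   → [12, 38]
BINARY_MULTIPLY → [456]
LOAD_CONST 10   → [456, 10]
BINARY_MULTIPLY → [4560]
LOAD_CONST -3   → [4560, -3]
LOAD_CONST 8    → [4560, -3, 8]
BINARY_MULTIPLY → [4560, -24]
BINARY_ADD      → [4536]
LOAD_CONST 8    → [4536, 8]
BINARY_SUBTRACT → [4528]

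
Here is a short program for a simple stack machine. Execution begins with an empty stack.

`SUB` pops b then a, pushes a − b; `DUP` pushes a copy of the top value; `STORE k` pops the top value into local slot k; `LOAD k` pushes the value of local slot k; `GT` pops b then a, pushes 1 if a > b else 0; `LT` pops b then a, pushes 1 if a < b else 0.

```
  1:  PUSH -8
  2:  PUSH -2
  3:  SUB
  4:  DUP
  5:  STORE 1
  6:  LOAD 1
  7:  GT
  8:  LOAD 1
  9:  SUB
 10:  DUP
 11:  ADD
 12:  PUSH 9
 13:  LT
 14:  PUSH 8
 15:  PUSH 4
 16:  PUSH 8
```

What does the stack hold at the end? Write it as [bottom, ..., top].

PUSH -8 : [-8]
PUSH -2 : [-8, -2]
SUB     : [-6]
DUP     : [-6, -6]
STORE 1 : [-6]
LOAD 1  : [-6, -6]
GT      : [0]
LOAD 1  : [0, -6]
SUB     : [6]
DUP     : [6, 6]
ADD     : [12]
PUSH 9  : [12, 9]
LT      : [0]
PUSH 8  : [0, 8]
PUSH 4  : [0, 8, 4]
PUSH 8  : [0, 8, 4, 8]

[0, 8, 4, 8]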